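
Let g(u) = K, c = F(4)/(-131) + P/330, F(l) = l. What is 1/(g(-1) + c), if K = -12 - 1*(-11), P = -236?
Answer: -21615/37733 ≈ -0.57284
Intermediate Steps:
K = -1 (K = -12 + 11 = -1)
c = -16118/21615 (c = 4/(-131) - 236/330 = 4*(-1/131) - 236*1/330 = -4/131 - 118/165 = -16118/21615 ≈ -0.74569)
g(u) = -1
1/(g(-1) + c) = 1/(-1 - 16118/21615) = 1/(-37733/21615) = -21615/37733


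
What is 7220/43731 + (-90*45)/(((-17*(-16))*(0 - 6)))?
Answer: 31482265/11894832 ≈ 2.6467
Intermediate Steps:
7220/43731 + (-90*45)/(((-17*(-16))*(0 - 6))) = 7220*(1/43731) - 4050/(272*(-6)) = 7220/43731 - 4050/(-1632) = 7220/43731 - 4050*(-1/1632) = 7220/43731 + 675/272 = 31482265/11894832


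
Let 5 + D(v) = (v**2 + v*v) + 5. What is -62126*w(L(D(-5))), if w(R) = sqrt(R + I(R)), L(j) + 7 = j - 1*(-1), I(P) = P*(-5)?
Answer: -248504*I*sqrt(11) ≈ -8.2419e+5*I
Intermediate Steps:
D(v) = 2*v**2 (D(v) = -5 + ((v**2 + v*v) + 5) = -5 + ((v**2 + v**2) + 5) = -5 + (2*v**2 + 5) = -5 + (5 + 2*v**2) = 2*v**2)
I(P) = -5*P
L(j) = -6 + j (L(j) = -7 + (j - 1*(-1)) = -7 + (j + 1) = -7 + (1 + j) = -6 + j)
w(R) = 2*sqrt(-R) (w(R) = sqrt(R - 5*R) = sqrt(-4*R) = 2*sqrt(-R))
-62126*w(L(D(-5))) = -124252*sqrt(-(-6 + 2*(-5)**2)) = -124252*sqrt(-(-6 + 2*25)) = -124252*sqrt(-(-6 + 50)) = -124252*sqrt(-1*44) = -124252*sqrt(-44) = -124252*2*I*sqrt(11) = -248504*I*sqrt(11)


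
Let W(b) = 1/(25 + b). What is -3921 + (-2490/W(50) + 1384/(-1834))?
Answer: -174845999/917 ≈ -1.9067e+5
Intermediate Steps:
-3921 + (-2490/W(50) + 1384/(-1834)) = -3921 + (-2490/(1/(25 + 50)) + 1384/(-1834)) = -3921 + (-2490/(1/75) + 1384*(-1/1834)) = -3921 + (-2490/1/75 - 692/917) = -3921 + (-2490*75 - 692/917) = -3921 + (-186750 - 692/917) = -3921 - 171250442/917 = -174845999/917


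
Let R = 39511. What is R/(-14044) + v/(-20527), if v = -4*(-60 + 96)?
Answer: -809019961/288281188 ≈ -2.8064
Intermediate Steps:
v = -144 (v = -4*36 = -144)
R/(-14044) + v/(-20527) = 39511/(-14044) - 144/(-20527) = 39511*(-1/14044) - 144*(-1/20527) = -39511/14044 + 144/20527 = -809019961/288281188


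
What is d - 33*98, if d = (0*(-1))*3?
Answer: -3234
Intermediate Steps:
d = 0 (d = 0*3 = 0)
d - 33*98 = 0 - 33*98 = 0 - 3234 = -3234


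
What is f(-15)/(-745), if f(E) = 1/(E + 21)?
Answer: -1/4470 ≈ -0.00022371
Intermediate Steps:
f(E) = 1/(21 + E)
f(-15)/(-745) = 1/((21 - 15)*(-745)) = -1/745/6 = (1/6)*(-1/745) = -1/4470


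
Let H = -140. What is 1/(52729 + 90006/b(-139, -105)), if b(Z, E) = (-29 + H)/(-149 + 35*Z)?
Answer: 169/460201285 ≈ 3.6723e-7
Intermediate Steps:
b(Z, E) = -169/(-149 + 35*Z) (b(Z, E) = (-29 - 140)/(-149 + 35*Z) = -169/(-149 + 35*Z))
1/(52729 + 90006/b(-139, -105)) = 1/(52729 + 90006/((-169/(-149 + 35*(-139))))) = 1/(52729 + 90006/((-169/(-149 - 4865)))) = 1/(52729 + 90006/((-169/(-5014)))) = 1/(52729 + 90006/((-169*(-1/5014)))) = 1/(52729 + 90006/(169/5014)) = 1/(52729 + 90006*(5014/169)) = 1/(52729 + 451290084/169) = 1/(460201285/169) = 169/460201285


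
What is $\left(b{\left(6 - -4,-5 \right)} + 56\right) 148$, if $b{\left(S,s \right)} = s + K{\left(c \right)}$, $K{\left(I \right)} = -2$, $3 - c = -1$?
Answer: $7252$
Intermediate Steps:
$c = 4$ ($c = 3 - -1 = 3 + 1 = 4$)
$b{\left(S,s \right)} = -2 + s$ ($b{\left(S,s \right)} = s - 2 = -2 + s$)
$\left(b{\left(6 - -4,-5 \right)} + 56\right) 148 = \left(\left(-2 - 5\right) + 56\right) 148 = \left(-7 + 56\right) 148 = 49 \cdot 148 = 7252$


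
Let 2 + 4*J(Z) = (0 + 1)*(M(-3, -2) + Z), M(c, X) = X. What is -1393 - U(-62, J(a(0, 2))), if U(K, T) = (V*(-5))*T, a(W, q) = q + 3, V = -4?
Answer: -1398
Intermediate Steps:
a(W, q) = 3 + q
J(Z) = -1 + Z/4 (J(Z) = -1/2 + ((0 + 1)*(-2 + Z))/4 = -1/2 + (1*(-2 + Z))/4 = -1/2 + (-2 + Z)/4 = -1/2 + (-1/2 + Z/4) = -1 + Z/4)
U(K, T) = 20*T (U(K, T) = (-4*(-5))*T = 20*T)
-1393 - U(-62, J(a(0, 2))) = -1393 - 20*(-1 + (3 + 2)/4) = -1393 - 20*(-1 + (1/4)*5) = -1393 - 20*(-1 + 5/4) = -1393 - 20/4 = -1393 - 1*5 = -1393 - 5 = -1398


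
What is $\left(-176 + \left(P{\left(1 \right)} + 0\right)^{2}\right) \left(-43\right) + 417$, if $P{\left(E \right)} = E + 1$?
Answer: $7813$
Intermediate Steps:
$P{\left(E \right)} = 1 + E$
$\left(-176 + \left(P{\left(1 \right)} + 0\right)^{2}\right) \left(-43\right) + 417 = \left(-176 + \left(\left(1 + 1\right) + 0\right)^{2}\right) \left(-43\right) + 417 = \left(-176 + \left(2 + 0\right)^{2}\right) \left(-43\right) + 417 = \left(-176 + 2^{2}\right) \left(-43\right) + 417 = \left(-176 + 4\right) \left(-43\right) + 417 = \left(-172\right) \left(-43\right) + 417 = 7396 + 417 = 7813$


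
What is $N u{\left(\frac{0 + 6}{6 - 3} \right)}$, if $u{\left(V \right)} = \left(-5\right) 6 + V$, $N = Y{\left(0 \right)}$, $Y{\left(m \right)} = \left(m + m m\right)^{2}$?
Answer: $0$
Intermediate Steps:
$Y{\left(m \right)} = \left(m + m^{2}\right)^{2}$
$N = 0$ ($N = 0^{2} \left(1 + 0\right)^{2} = 0 \cdot 1^{2} = 0 \cdot 1 = 0$)
$u{\left(V \right)} = -30 + V$
$N u{\left(\frac{0 + 6}{6 - 3} \right)} = 0 \left(-30 + \frac{0 + 6}{6 - 3}\right) = 0 \left(-30 + \frac{6}{3}\right) = 0 \left(-30 + 6 \cdot \frac{1}{3}\right) = 0 \left(-30 + 2\right) = 0 \left(-28\right) = 0$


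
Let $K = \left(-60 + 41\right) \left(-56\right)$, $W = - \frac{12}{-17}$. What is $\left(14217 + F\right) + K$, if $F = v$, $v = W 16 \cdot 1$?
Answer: $\frac{259969}{17} \approx 15292.0$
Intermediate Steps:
$W = \frac{12}{17}$ ($W = \left(-12\right) \left(- \frac{1}{17}\right) = \frac{12}{17} \approx 0.70588$)
$v = \frac{192}{17}$ ($v = \frac{12}{17} \cdot 16 \cdot 1 = \frac{192}{17} \cdot 1 = \frac{192}{17} \approx 11.294$)
$F = \frac{192}{17} \approx 11.294$
$K = 1064$ ($K = \left(-19\right) \left(-56\right) = 1064$)
$\left(14217 + F\right) + K = \left(14217 + \frac{192}{17}\right) + 1064 = \frac{241881}{17} + 1064 = \frac{259969}{17}$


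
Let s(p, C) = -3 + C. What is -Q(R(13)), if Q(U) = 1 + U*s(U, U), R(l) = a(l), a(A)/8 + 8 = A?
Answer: -1481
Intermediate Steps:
a(A) = -64 + 8*A
R(l) = -64 + 8*l
Q(U) = 1 + U*(-3 + U)
-Q(R(13)) = -(1 + (-64 + 8*13)*(-3 + (-64 + 8*13))) = -(1 + (-64 + 104)*(-3 + (-64 + 104))) = -(1 + 40*(-3 + 40)) = -(1 + 40*37) = -(1 + 1480) = -1*1481 = -1481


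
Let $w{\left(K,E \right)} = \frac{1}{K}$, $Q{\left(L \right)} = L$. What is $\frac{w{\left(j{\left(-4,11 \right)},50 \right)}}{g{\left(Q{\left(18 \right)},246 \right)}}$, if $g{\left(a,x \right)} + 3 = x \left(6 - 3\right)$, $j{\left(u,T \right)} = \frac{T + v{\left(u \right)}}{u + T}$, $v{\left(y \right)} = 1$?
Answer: $\frac{1}{1260} \approx 0.00079365$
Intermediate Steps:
$j{\left(u,T \right)} = \frac{1 + T}{T + u}$ ($j{\left(u,T \right)} = \frac{T + 1}{u + T} = \frac{1 + T}{T + u}$)
$g{\left(a,x \right)} = -3 + 3 x$ ($g{\left(a,x \right)} = -3 + x \left(6 - 3\right) = -3 + x 3 = -3 + 3 x$)
$\frac{w{\left(j{\left(-4,11 \right)},50 \right)}}{g{\left(Q{\left(18 \right)},246 \right)}} = \frac{1}{\frac{1 + 11}{11 - 4} \left(-3 + 3 \cdot 246\right)} = \frac{1}{\frac{1}{7} \cdot 12 \left(-3 + 738\right)} = \frac{1}{\frac{1}{7} \cdot 12 \cdot 735} = \frac{1}{\frac{12}{7}} \cdot \frac{1}{735} = \frac{7}{12} \cdot \frac{1}{735} = \frac{1}{1260}$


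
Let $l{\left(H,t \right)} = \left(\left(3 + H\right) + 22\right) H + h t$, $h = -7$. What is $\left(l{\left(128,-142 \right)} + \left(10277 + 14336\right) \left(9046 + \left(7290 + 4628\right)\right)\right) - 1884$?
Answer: $516005626$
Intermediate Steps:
$l{\left(H,t \right)} = - 7 t + H \left(25 + H\right)$ ($l{\left(H,t \right)} = \left(\left(3 + H\right) + 22\right) H - 7 t = \left(25 + H\right) H - 7 t = H \left(25 + H\right) - 7 t = - 7 t + H \left(25 + H\right)$)
$\left(l{\left(128,-142 \right)} + \left(10277 + 14336\right) \left(9046 + \left(7290 + 4628\right)\right)\right) - 1884 = \left(\left(128^{2} - -994 + 25 \cdot 128\right) + \left(10277 + 14336\right) \left(9046 + \left(7290 + 4628\right)\right)\right) - 1884 = \left(\left(16384 + 994 + 3200\right) + 24613 \left(9046 + 11918\right)\right) - 1884 = \left(20578 + 24613 \cdot 20964\right) - 1884 = \left(20578 + 515986932\right) - 1884 = 516007510 - 1884 = 516005626$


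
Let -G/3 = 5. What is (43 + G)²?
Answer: 784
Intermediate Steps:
G = -15 (G = -3*5 = -15)
(43 + G)² = (43 - 15)² = 28² = 784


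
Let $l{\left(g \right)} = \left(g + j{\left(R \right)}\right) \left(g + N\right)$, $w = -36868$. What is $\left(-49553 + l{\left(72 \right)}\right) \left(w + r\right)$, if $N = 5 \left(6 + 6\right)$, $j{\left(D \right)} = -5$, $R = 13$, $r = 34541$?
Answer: $94729843$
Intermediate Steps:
$N = 60$ ($N = 5 \cdot 12 = 60$)
$l{\left(g \right)} = \left(-5 + g\right) \left(60 + g\right)$ ($l{\left(g \right)} = \left(g - 5\right) \left(g + 60\right) = \left(-5 + g\right) \left(60 + g\right)$)
$\left(-49553 + l{\left(72 \right)}\right) \left(w + r\right) = \left(-49553 + \left(-300 + 72^{2} + 55 \cdot 72\right)\right) \left(-36868 + 34541\right) = \left(-49553 + \left(-300 + 5184 + 3960\right)\right) \left(-2327\right) = \left(-49553 + 8844\right) \left(-2327\right) = \left(-40709\right) \left(-2327\right) = 94729843$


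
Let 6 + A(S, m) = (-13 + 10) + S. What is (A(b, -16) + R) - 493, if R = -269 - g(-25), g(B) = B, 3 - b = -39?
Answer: -704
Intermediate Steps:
b = 42 (b = 3 - 1*(-39) = 3 + 39 = 42)
A(S, m) = -9 + S (A(S, m) = -6 + ((-13 + 10) + S) = -6 + (-3 + S) = -9 + S)
R = -244 (R = -269 - 1*(-25) = -269 + 25 = -244)
(A(b, -16) + R) - 493 = ((-9 + 42) - 244) - 493 = (33 - 244) - 493 = -211 - 493 = -704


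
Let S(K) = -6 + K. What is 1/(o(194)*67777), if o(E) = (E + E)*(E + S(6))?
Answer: 1/5101710344 ≈ 1.9601e-10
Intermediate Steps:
o(E) = 2*E**2 (o(E) = (E + E)*(E + (-6 + 6)) = (2*E)*(E + 0) = (2*E)*E = 2*E**2)
1/(o(194)*67777) = 1/((2*194**2)*67777) = (1/67777)/(2*37636) = (1/67777)/75272 = (1/75272)*(1/67777) = 1/5101710344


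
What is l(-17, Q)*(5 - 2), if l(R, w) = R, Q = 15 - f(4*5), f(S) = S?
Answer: -51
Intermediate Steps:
Q = -5 (Q = 15 - 4*5 = 15 - 1*20 = 15 - 20 = -5)
l(-17, Q)*(5 - 2) = -17*(5 - 2) = -17*3 = -51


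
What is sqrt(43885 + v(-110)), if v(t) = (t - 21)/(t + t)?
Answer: 3*sqrt(59001745)/110 ≈ 209.49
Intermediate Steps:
v(t) = (-21 + t)/(2*t) (v(t) = (-21 + t)/((2*t)) = (-21 + t)*(1/(2*t)) = (-21 + t)/(2*t))
sqrt(43885 + v(-110)) = sqrt(43885 + (1/2)*(-21 - 110)/(-110)) = sqrt(43885 + (1/2)*(-1/110)*(-131)) = sqrt(43885 + 131/220) = sqrt(9654831/220) = 3*sqrt(59001745)/110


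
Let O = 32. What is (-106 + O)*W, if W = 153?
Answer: -11322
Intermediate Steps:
(-106 + O)*W = (-106 + 32)*153 = -74*153 = -11322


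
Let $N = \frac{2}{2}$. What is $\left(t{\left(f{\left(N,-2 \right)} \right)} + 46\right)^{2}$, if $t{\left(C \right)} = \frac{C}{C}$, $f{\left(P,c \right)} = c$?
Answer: $2209$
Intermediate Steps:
$N = 1$ ($N = 2 \cdot \frac{1}{2} = 1$)
$t{\left(C \right)} = 1$
$\left(t{\left(f{\left(N,-2 \right)} \right)} + 46\right)^{2} = \left(1 + 46\right)^{2} = 47^{2} = 2209$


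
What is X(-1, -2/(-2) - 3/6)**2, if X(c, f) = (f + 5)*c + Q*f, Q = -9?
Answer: 100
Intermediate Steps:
X(c, f) = -9*f + c*(5 + f) (X(c, f) = (f + 5)*c - 9*f = (5 + f)*c - 9*f = c*(5 + f) - 9*f = -9*f + c*(5 + f))
X(-1, -2/(-2) - 3/6)**2 = (-9*(-2/(-2) - 3/6) + 5*(-1) - (-2/(-2) - 3/6))**2 = (-9*(-2*(-1/2) - 3*1/6) - 5 - (-2*(-1/2) - 3*1/6))**2 = (-9*(1 - 1/2) - 5 - (1 - 1/2))**2 = (-9*1/2 - 5 - 1*1/2)**2 = (-9/2 - 5 - 1/2)**2 = (-10)**2 = 100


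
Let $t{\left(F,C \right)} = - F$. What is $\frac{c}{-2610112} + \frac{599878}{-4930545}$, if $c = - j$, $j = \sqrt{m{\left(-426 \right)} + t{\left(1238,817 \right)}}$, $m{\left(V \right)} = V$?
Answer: $- \frac{599878}{4930545} + \frac{i \sqrt{26}}{326264} \approx -0.12167 + 1.5628 \cdot 10^{-5} i$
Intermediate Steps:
$j = 8 i \sqrt{26}$ ($j = \sqrt{-426 - 1238} = \sqrt{-1664} = 8 i \sqrt{26} \approx 40.792 i$)
$c = - 8 i \sqrt{26} \approx - 40.792 i$
$\frac{c}{-2610112} + \frac{599878}{-4930545} = \frac{\left(-8\right) i \sqrt{26}}{-2610112} + \frac{599878}{-4930545} = - 8 i \sqrt{26} \left(- \frac{1}{2610112}\right) + 599878 \left(- \frac{1}{4930545}\right) = \frac{i \sqrt{26}}{326264} - \frac{599878}{4930545} = - \frac{599878}{4930545} + \frac{i \sqrt{26}}{326264}$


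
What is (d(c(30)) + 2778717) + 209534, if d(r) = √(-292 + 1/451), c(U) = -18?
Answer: 2988251 + I*√59392641/451 ≈ 2.9883e+6 + 17.088*I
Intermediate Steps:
d(r) = I*√59392641/451 (d(r) = √(-292 + 1/451) = √(-131691/451) = I*√59392641/451)
(d(c(30)) + 2778717) + 209534 = (I*√59392641/451 + 2778717) + 209534 = (2778717 + I*√59392641/451) + 209534 = 2988251 + I*√59392641/451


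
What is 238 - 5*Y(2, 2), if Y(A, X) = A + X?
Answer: 218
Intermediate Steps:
238 - 5*Y(2, 2) = 238 - 5*(2 + 2) = 238 - 5*4 = 238 - 20 = 218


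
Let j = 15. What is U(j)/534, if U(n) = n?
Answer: 5/178 ≈ 0.028090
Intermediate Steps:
U(j)/534 = 15/534 = 15*(1/534) = 5/178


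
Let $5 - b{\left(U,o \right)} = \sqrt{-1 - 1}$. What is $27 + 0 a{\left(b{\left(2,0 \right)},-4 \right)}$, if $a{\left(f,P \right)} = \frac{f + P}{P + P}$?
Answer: $27$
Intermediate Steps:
$b{\left(U,o \right)} = 5 - i \sqrt{2}$ ($b{\left(U,o \right)} = 5 - \sqrt{-1 - 1} = 5 - \sqrt{-2} = 5 - i \sqrt{2}$)
$a{\left(f,P \right)} = \frac{P + f}{2 P}$
$27 + 0 a{\left(b{\left(2,0 \right)},-4 \right)} = 27 + 0 \frac{-4 + \left(5 - i \sqrt{2}\right)}{2 \left(-4\right)} = 27 + 0 \cdot \frac{1}{2} \left(- \frac{1}{4}\right) \left(1 - i \sqrt{2}\right) = 27 + 0 \left(- \frac{1}{8} + \frac{i \sqrt{2}}{8}\right) = 27 + 0 = 27$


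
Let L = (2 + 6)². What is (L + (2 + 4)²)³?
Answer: 1000000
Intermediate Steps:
L = 64 (L = 8² = 64)
(L + (2 + 4)²)³ = (64 + (2 + 4)²)³ = (64 + 6²)³ = (64 + 36)³ = 100³ = 1000000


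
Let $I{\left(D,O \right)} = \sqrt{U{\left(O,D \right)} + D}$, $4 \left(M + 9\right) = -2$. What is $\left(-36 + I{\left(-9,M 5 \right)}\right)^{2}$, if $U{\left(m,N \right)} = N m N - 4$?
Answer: $\frac{\left(72 - i \sqrt{15442}\right)^{2}}{4} \approx -2564.5 - 4473.6 i$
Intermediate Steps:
$M = - \frac{19}{2}$ ($M = -9 + \frac{1}{4} \left(-2\right) = -9 - \frac{1}{2} = - \frac{19}{2} \approx -9.5$)
$U{\left(m,N \right)} = -4 + m N^{2}$ ($U{\left(m,N \right)} = m N^{2} - 4 = -4 + m N^{2}$)
$I{\left(D,O \right)} = \sqrt{-4 + D + O D^{2}}$ ($I{\left(D,O \right)} = \sqrt{\left(-4 + O D^{2}\right) + D} = \sqrt{-4 + D + O D^{2}}$)
$\left(-36 + I{\left(-9,M 5 \right)}\right)^{2} = \left(-36 + \sqrt{-4 - 9 + \left(- \frac{19}{2}\right) 5 \left(-9\right)^{2}}\right)^{2} = \left(-36 + \sqrt{-4 - 9 - \frac{7695}{2}}\right)^{2} = \left(-36 + \sqrt{- \frac{7721}{2}}\right)^{2} = \left(-36 + \frac{i \sqrt{15442}}{2}\right)^{2}$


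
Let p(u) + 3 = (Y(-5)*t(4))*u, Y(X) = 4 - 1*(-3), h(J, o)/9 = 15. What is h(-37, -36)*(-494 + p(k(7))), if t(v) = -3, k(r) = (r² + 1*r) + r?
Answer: -245700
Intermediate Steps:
h(J, o) = 135 (h(J, o) = 9*15 = 135)
k(r) = r² + 2*r (k(r) = (r² + r) + r = (r + r²) + r = r² + 2*r)
Y(X) = 7 (Y(X) = 4 + 3 = 7)
p(u) = -3 - 21*u (p(u) = -3 + (7*(-3))*u = -3 - 21*u)
h(-37, -36)*(-494 + p(k(7))) = 135*(-494 + (-3 - 147*(2 + 7))) = 135*(-494 + (-3 - 147*9)) = 135*(-494 + (-3 - 21*63)) = 135*(-494 + (-3 - 1323)) = 135*(-494 - 1326) = 135*(-1820) = -245700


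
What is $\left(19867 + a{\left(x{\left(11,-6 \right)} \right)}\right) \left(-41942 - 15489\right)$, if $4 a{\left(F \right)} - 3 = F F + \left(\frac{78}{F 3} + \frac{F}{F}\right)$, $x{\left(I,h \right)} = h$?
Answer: $- \frac{13697925241}{12} \approx -1.1415 \cdot 10^{9}$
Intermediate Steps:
$a{\left(F \right)} = 1 + \frac{F^{2}}{4} + \frac{13}{2 F}$ ($a{\left(F \right)} = \frac{3}{4} + \frac{F F + \left(\frac{78}{F 3} + \frac{F}{F}\right)}{4} = \frac{3}{4} + \frac{F^{2} + \left(\frac{78}{3 F} + 1\right)}{4} = \frac{3}{4} + \frac{F^{2} + \left(78 \frac{1}{3 F} + 1\right)}{4} = \frac{3}{4} + \frac{F^{2} + \left(\frac{26}{F} + 1\right)}{4} = \frac{3}{4} + \frac{F^{2} + \left(1 + \frac{26}{F}\right)}{4} = \frac{3}{4} + \frac{1 + F^{2} + \frac{26}{F}}{4} = \frac{3}{4} + \left(\frac{1}{4} + \frac{F^{2}}{4} + \frac{13}{2 F}\right) = 1 + \frac{F^{2}}{4} + \frac{13}{2 F}$)
$\left(19867 + a{\left(x{\left(11,-6 \right)} \right)}\right) \left(-41942 - 15489\right) = \left(19867 + \frac{26 - 6 \left(4 + \left(-6\right)^{2}\right)}{4 \left(-6\right)}\right) \left(-41942 - 15489\right) = \left(19867 + \frac{1}{4} \left(- \frac{1}{6}\right) \left(26 - 6 \left(4 + 36\right)\right)\right) \left(-57431\right) = \left(19867 + \frac{1}{4} \left(- \frac{1}{6}\right) \left(26 - 240\right)\right) \left(-57431\right) = \left(19867 + \frac{1}{4} \left(- \frac{1}{6}\right) \left(-214\right)\right) \left(-57431\right) = \left(19867 + \frac{107}{12}\right) \left(-57431\right) = \frac{238511}{12} \left(-57431\right) = - \frac{13697925241}{12}$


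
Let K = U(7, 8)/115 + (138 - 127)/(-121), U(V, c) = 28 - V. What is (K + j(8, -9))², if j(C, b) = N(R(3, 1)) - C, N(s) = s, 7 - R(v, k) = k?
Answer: 5827396/1600225 ≈ 3.6416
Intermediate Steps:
R(v, k) = 7 - k
j(C, b) = 6 - C (j(C, b) = (7 - 1*1) - C = (7 - 1) - C = 6 - C)
K = 116/1265 (K = (28 - 1*7)/115 + (138 - 127)/(-121) = (28 - 7)*(1/115) + 11*(-1/121) = 21*(1/115) - 1/11 = 21/115 - 1/11 = 116/1265 ≈ 0.091700)
(K + j(8, -9))² = (116/1265 + (6 - 1*8))² = (116/1265 + (6 - 8))² = (116/1265 - 2)² = (-2414/1265)² = 5827396/1600225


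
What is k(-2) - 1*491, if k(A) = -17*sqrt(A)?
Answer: -491 - 17*I*sqrt(2) ≈ -491.0 - 24.042*I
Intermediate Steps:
k(-2) - 1*491 = -17*I*sqrt(2) - 1*491 = -17*I*sqrt(2) - 491 = -491 - 17*I*sqrt(2)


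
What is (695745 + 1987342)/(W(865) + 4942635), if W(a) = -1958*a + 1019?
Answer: 2683087/3249984 ≈ 0.82557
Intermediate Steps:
W(a) = 1019 - 1958*a
(695745 + 1987342)/(W(865) + 4942635) = (695745 + 1987342)/((1019 - 1958*865) + 4942635) = 2683087/((1019 - 1693670) + 4942635) = 2683087/(-1692651 + 4942635) = 2683087/3249984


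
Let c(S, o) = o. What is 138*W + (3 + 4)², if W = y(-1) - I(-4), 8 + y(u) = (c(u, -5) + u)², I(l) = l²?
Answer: 1705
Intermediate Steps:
y(u) = -8 + (-5 + u)²
W = 12 (W = (-8 + (-5 - 1)²) - 1*(-4)² = (-8 + (-6)²) - 1*16 = (-8 + 36) - 16 = 28 - 16 = 12)
138*W + (3 + 4)² = 138*12 + (3 + 4)² = 1656 + 7² = 1656 + 49 = 1705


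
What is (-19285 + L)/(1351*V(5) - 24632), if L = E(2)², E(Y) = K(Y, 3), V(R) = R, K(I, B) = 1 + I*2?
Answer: 6420/5959 ≈ 1.0774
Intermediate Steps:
K(I, B) = 1 + 2*I
E(Y) = 1 + 2*Y
L = 25 (L = (1 + 2*2)² = (1 + 4)² = 5² = 25)
(-19285 + L)/(1351*V(5) - 24632) = (-19285 + 25)/(1351*5 - 24632) = -19260/(6755 - 24632) = -19260/(-17877) = -19260*(-1/17877) = 6420/5959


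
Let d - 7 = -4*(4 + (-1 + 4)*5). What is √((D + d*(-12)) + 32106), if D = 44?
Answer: √32978 ≈ 181.60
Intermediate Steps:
d = -69 (d = 7 - 4*(4 + (-1 + 4)*5) = 7 - 4*(4 + 3*5) = 7 - 4*(4 + 15) = 7 - 4*19 = 7 - 76 = -69)
√((D + d*(-12)) + 32106) = √((44 - 69*(-12)) + 32106) = √((44 + 828) + 32106) = √(872 + 32106) = √32978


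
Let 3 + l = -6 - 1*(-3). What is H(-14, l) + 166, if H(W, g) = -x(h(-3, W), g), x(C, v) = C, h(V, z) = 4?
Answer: 162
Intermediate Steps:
l = -6 (l = -3 + (-6 - 1*(-3)) = -3 + (-6 + 3) = -3 - 3 = -6)
H(W, g) = -4 (H(W, g) = -1*4 = -4)
H(-14, l) + 166 = -4 + 166 = 162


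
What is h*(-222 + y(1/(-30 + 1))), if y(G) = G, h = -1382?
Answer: 8898698/29 ≈ 3.0685e+5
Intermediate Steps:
h*(-222 + y(1/(-30 + 1))) = -1382*(-222 + 1/(-30 + 1)) = -1382*(-222 + 1/(-29)) = -1382*(-222 - 1/29) = -1382*(-6439/29) = 8898698/29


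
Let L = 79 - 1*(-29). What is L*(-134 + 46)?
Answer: -9504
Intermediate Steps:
L = 108 (L = 79 + 29 = 108)
L*(-134 + 46) = 108*(-134 + 46) = 108*(-88) = -9504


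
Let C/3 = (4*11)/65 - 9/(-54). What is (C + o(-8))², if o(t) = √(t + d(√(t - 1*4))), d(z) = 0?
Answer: -26959/16900 + 658*I*√2/65 ≈ -1.5952 + 14.316*I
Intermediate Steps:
o(t) = √t (o(t) = √(t + 0) = √t)
C = 329/130 (C = 3*((4*11)/65 - 9/(-54)) = 3*(44*(1/65) - 9*(-1/54)) = 3*(44/65 + ⅙) = 3*(329/390) = 329/130 ≈ 2.5308)
(C + o(-8))² = (329/130 + √(-8))² = (329/130 + 2*I*√2)²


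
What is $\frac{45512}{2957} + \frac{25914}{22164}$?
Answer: $\frac{180892611}{10923158} \approx 16.56$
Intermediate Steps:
$\frac{45512}{2957} + \frac{25914}{22164} = 45512 \cdot \frac{1}{2957} + 25914 \cdot \frac{1}{22164} = \frac{45512}{2957} + \frac{4319}{3694} = \frac{180892611}{10923158}$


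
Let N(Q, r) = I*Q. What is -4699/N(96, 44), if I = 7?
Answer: -4699/672 ≈ -6.9926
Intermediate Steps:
N(Q, r) = 7*Q
-4699/N(96, 44) = -4699/(7*96) = -4699/672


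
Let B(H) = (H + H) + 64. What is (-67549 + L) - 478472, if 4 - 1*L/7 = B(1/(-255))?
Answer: -139342441/255 ≈ -5.4644e+5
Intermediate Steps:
B(H) = 64 + 2*H (B(H) = 2*H + 64 = 64 + 2*H)
L = -107086/255 (L = 28 - 7*(64 + 2/(-255)) = 28 - 7*(64 + 2*(-1/255)) = 28 - 7*(64 - 2/255) = 28 - 7*16318/255 = 28 - 114226/255 = -107086/255 ≈ -419.95)
(-67549 + L) - 478472 = (-67549 - 107086/255) - 478472 = -17332081/255 - 478472 = -139342441/255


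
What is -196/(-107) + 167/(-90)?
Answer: -229/9630 ≈ -0.023780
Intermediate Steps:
-196/(-107) + 167/(-90) = -196*(-1/107) + 167*(-1/90) = 196/107 - 167/90 = -229/9630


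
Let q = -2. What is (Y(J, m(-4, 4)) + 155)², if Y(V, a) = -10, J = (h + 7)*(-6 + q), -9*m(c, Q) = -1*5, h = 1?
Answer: 21025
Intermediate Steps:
m(c, Q) = 5/9 (m(c, Q) = -(-1)*5/9 = -⅑*(-5) = 5/9)
J = -64 (J = (1 + 7)*(-6 - 2) = 8*(-8) = -64)
(Y(J, m(-4, 4)) + 155)² = (-10 + 155)² = 145² = 21025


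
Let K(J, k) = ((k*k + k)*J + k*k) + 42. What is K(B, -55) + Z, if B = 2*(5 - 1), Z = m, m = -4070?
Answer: 22757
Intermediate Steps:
Z = -4070
B = 8 (B = 2*4 = 8)
K(J, k) = 42 + k² + J*(k + k²) (K(J, k) = ((k² + k)*J + k²) + 42 = ((k + k²)*J + k²) + 42 = (J*(k + k²) + k²) + 42 = (k² + J*(k + k²)) + 42 = 42 + k² + J*(k + k²))
K(B, -55) + Z = (42 + (-55)² + 8*(-55) + 8*(-55)²) - 4070 = (42 + 3025 - 440 + 8*3025) - 4070 = (42 + 3025 - 440 + 24200) - 4070 = 26827 - 4070 = 22757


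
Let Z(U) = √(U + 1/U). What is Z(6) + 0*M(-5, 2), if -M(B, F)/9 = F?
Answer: √222/6 ≈ 2.4833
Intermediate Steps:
M(B, F) = -9*F
Z(U) = √(U + 1/U)
Z(6) + 0*M(-5, 2) = √(6 + 1/6) + 0*(-9*2) = √(6 + ⅙) + 0*(-18) = √(37/6) + 0 = √222/6 + 0 = √222/6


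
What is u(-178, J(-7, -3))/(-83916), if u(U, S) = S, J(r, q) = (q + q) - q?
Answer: 1/27972 ≈ 3.5750e-5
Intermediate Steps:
J(r, q) = q (J(r, q) = 2*q - q = q)
u(-178, J(-7, -3))/(-83916) = -3/(-83916) = -3*(-1/83916) = 1/27972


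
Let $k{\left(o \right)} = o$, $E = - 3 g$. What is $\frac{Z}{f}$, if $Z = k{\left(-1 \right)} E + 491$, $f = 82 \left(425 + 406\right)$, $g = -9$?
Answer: $\frac{232}{34071} \approx 0.0068093$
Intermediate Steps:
$E = 27$ ($E = \left(-3\right) \left(-9\right) = 27$)
$f = 68142$ ($f = 82 \cdot 831 = 68142$)
$Z = 464$ ($Z = \left(-1\right) 27 + 491 = -27 + 491 = 464$)
$\frac{Z}{f} = \frac{464}{68142} = 464 \cdot \frac{1}{68142} = \frac{232}{34071}$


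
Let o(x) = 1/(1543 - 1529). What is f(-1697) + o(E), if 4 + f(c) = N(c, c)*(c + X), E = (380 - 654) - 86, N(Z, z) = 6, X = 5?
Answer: -142183/14 ≈ -10156.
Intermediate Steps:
E = -360 (E = -274 - 86 = -360)
o(x) = 1/14
f(c) = 26 + 6*c (f(c) = -4 + 6*(c + 5) = -4 + 6*(5 + c) = -4 + (30 + 6*c) = 26 + 6*c)
f(-1697) + o(E) = (26 + 6*(-1697)) + 1/14 = (26 - 10182) + 1/14 = -10156 + 1/14 = -142183/14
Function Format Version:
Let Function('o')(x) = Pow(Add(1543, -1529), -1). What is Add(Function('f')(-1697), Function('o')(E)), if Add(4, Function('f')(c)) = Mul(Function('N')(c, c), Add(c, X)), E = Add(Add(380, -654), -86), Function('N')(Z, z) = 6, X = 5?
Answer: Rational(-142183, 14) ≈ -10156.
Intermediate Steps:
E = -360 (E = Add(-274, -86) = -360)
Function('o')(x) = Rational(1, 14) (Function('o')(x) = Pow(14, -1) = Rational(1, 14))
Function('f')(c) = Add(26, Mul(6, c)) (Function('f')(c) = Add(-4, Mul(6, Add(c, 5))) = Add(-4, Mul(6, Add(5, c))) = Add(-4, Add(30, Mul(6, c))) = Add(26, Mul(6, c)))
Add(Function('f')(-1697), Function('o')(E)) = Add(Add(26, Mul(6, -1697)), Rational(1, 14)) = Add(Add(26, -10182), Rational(1, 14)) = Add(-10156, Rational(1, 14)) = Rational(-142183, 14)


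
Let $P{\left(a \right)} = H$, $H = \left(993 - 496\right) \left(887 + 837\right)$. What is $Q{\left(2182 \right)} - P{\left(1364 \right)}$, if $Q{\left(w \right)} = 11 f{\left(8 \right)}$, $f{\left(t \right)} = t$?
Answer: $-856740$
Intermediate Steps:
$Q{\left(w \right)} = 88$ ($Q{\left(w \right)} = 11 \cdot 8 = 88$)
$H = 856828$ ($H = \left(993 - 496\right) 1724 = 497 \cdot 1724 = 856828$)
$P{\left(a \right)} = 856828$
$Q{\left(2182 \right)} - P{\left(1364 \right)} = 88 - 856828 = -856740$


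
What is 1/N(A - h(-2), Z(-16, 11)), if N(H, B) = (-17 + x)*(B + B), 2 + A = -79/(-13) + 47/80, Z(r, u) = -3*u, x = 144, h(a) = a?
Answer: -1/8382 ≈ -0.00011930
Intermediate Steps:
A = 4851/1040 (A = -2 + (-79/(-13) + 47/80) = -2 + (-79*(-1/13) + 47*(1/80)) = -2 + (79/13 + 47/80) = -2 + 6931/1040 = 4851/1040 ≈ 4.6644)
N(H, B) = 254*B (N(H, B) = (-17 + 144)*(B + B) = 127*(2*B) = 254*B)
1/N(A - h(-2), Z(-16, 11)) = 1/(254*(-3*11)) = 1/(254*(-33)) = 1/(-8382) = -1/8382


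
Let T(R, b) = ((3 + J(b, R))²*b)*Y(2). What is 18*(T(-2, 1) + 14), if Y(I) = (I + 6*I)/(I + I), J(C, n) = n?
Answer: 315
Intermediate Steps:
Y(I) = 7/2 (Y(I) = (7*I)/((2*I)) = (7*I)*(1/(2*I)) = 7/2)
T(R, b) = 7*b*(3 + R)²/2 (T(R, b) = ((3 + R)²*b)*(7/2) = (b*(3 + R)²)*(7/2) = 7*b*(3 + R)²/2)
18*(T(-2, 1) + 14) = 18*((7/2)*1*(3 - 2)² + 14) = 18*((7/2)*1*1² + 14) = 18*((7/2)*1*1 + 14) = 18*(7/2 + 14) = 18*(35/2) = 315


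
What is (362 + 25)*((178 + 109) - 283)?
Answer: 1548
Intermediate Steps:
(362 + 25)*((178 + 109) - 283) = 387*(287 - 283) = 387*4 = 1548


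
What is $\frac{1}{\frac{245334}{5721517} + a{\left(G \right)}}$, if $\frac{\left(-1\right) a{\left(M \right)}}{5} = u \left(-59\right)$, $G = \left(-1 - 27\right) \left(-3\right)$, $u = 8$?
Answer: $\frac{5721517}{13503025454} \approx 0.00042372$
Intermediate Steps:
$G = 84$ ($G = \left(-28\right) \left(-3\right) = 84$)
$a{\left(M \right)} = 2360$ ($a{\left(M \right)} = - 5 \cdot 8 \left(-59\right) = \left(-5\right) \left(-472\right) = 2360$)
$\frac{1}{\frac{245334}{5721517} + a{\left(G \right)}} = \frac{1}{\frac{245334}{5721517} + 2360} = \frac{1}{\frac{13503025454}{5721517}} = \frac{5721517}{13503025454}$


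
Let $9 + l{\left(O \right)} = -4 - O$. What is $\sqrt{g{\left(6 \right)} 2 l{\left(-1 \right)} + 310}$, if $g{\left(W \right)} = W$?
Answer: $\sqrt{166} \approx 12.884$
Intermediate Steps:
$l{\left(O \right)} = -13 - O$ ($l{\left(O \right)} = -9 - \left(4 + O\right) = -13 - O$)
$\sqrt{g{\left(6 \right)} 2 l{\left(-1 \right)} + 310} = \sqrt{6 \cdot 2 \left(-13 - -1\right) + 310} = \sqrt{12 \left(-13 + 1\right) + 310} = \sqrt{12 \left(-12\right) + 310} = \sqrt{-144 + 310} = \sqrt{166}$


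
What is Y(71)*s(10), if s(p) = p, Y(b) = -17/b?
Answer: -170/71 ≈ -2.3944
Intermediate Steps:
Y(71)*s(10) = -17/71*10 = -170/71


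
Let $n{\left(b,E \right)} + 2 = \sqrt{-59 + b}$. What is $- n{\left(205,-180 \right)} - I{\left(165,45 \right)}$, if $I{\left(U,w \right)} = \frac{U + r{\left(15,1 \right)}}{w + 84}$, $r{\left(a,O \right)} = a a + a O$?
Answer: $- \frac{49}{43} - \sqrt{146} \approx -13.223$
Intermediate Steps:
$r{\left(a,O \right)} = a^{2} + O a$
$n{\left(b,E \right)} = -2 + \sqrt{-59 + b}$
$I{\left(U,w \right)} = \frac{240 + U}{84 + w}$ ($I{\left(U,w \right)} = \frac{U + 15 \left(1 + 15\right)}{w + 84} = \frac{U + 15 \cdot 16}{84 + w} = \frac{U + 240}{84 + w} = \frac{240 + U}{84 + w}$)
$- n{\left(205,-180 \right)} - I{\left(165,45 \right)} = - (-2 + \sqrt{-59 + 205}) - \frac{240 + 165}{84 + 45} = - (-2 + \sqrt{146}) - \frac{1}{129} \cdot 405 = \left(2 - \sqrt{146}\right) - \frac{1}{129} \cdot 405 = \left(2 - \sqrt{146}\right) - \frac{135}{43} = - \frac{49}{43} - \sqrt{146}$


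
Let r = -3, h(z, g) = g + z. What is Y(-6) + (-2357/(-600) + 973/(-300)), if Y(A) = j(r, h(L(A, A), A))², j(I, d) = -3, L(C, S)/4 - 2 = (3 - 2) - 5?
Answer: 1937/200 ≈ 9.6850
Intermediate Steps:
L(C, S) = -8 (L(C, S) = 8 + 4*((3 - 2) - 5) = 8 + 4*(1 - 5) = 8 + 4*(-4) = 8 - 16 = -8)
Y(A) = 9 (Y(A) = (-3)² = 9)
Y(-6) + (-2357/(-600) + 973/(-300)) = 9 + (-2357/(-600) + 973/(-300)) = 9 + (-2357*(-1/600) + 973*(-1/300)) = 9 + (2357/600 - 973/300) = 9 + 137/200 = 1937/200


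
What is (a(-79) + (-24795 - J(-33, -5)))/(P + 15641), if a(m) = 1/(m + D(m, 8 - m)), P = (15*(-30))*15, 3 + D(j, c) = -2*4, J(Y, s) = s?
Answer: -2231101/800190 ≈ -2.7882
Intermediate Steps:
D(j, c) = -11 (D(j, c) = -3 - 2*4 = -3 - 8 = -11)
P = -6750 (P = -450*15 = -6750)
a(m) = 1/(-11 + m) (a(m) = 1/(m - 11) = 1/(-11 + m))
(a(-79) + (-24795 - J(-33, -5)))/(P + 15641) = (1/(-11 - 79) + (-24795 - 1*(-5)))/(-6750 + 15641) = (1/(-90) + (-24795 + 5))/8891 = (-1/90 - 24790)*(1/8891) = -2231101/90*1/8891 = -2231101/800190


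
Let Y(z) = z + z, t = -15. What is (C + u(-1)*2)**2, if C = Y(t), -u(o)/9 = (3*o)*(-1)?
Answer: 7056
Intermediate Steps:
u(o) = 27*o (u(o) = -9*3*o*(-1) = -(-27)*o = 27*o)
Y(z) = 2*z
C = -30 (C = 2*(-15) = -30)
(C + u(-1)*2)**2 = (-30 + (27*(-1))*2)**2 = (-30 - 27*2)**2 = (-30 - 54)**2 = (-84)**2 = 7056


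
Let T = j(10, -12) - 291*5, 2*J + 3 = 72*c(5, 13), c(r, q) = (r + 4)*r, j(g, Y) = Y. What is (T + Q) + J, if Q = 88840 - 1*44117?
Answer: 89749/2 ≈ 44875.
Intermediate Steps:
c(r, q) = r*(4 + r) (c(r, q) = (4 + r)*r = r*(4 + r))
Q = 44723 (Q = 88840 - 44117 = 44723)
J = 3237/2 (J = -3/2 + (72*(5*(4 + 5)))/2 = -3/2 + (72*(5*9))/2 = -3/2 + (72*45)/2 = -3/2 + (1/2)*3240 = -3/2 + 1620 = 3237/2 ≈ 1618.5)
T = -1467 (T = -12 - 291*5 = -12 - 1455 = -1467)
(T + Q) + J = (-1467 + 44723) + 3237/2 = 43256 + 3237/2 = 89749/2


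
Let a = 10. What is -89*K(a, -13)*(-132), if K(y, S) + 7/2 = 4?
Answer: 5874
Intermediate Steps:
K(y, S) = ½ (K(y, S) = -7/2 + 4 = ½)
-89*K(a, -13)*(-132) = -89*½*(-132) = -89/2*(-132) = 5874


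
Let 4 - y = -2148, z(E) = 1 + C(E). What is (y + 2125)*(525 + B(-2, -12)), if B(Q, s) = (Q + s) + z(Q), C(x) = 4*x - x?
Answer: 2164162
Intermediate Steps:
C(x) = 3*x
z(E) = 1 + 3*E
B(Q, s) = 1 + s + 4*Q (B(Q, s) = (Q + s) + (1 + 3*Q) = 1 + s + 4*Q)
y = 2152 (y = 4 - 1*(-2148) = 4 + 2148 = 2152)
(y + 2125)*(525 + B(-2, -12)) = (2152 + 2125)*(525 + (1 - 12 + 4*(-2))) = 4277*(525 + (1 - 12 - 8)) = 4277*(525 - 19) = 4277*506 = 2164162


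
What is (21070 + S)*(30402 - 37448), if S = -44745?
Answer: 166814050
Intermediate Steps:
(21070 + S)*(30402 - 37448) = (21070 - 44745)*(30402 - 37448) = -23675*(-7046) = 166814050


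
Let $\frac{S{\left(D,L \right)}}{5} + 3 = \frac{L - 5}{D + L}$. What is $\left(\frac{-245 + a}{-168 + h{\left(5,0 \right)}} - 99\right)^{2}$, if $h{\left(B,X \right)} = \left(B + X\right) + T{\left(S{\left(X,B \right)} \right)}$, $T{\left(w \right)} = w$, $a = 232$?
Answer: $\frac{310076881}{31684} \approx 9786.5$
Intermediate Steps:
$S{\left(D,L \right)} = -15 + \frac{5 \left(-5 + L\right)}{D + L}$ ($S{\left(D,L \right)} = -15 + 5 \frac{L - 5}{D + L} = -15 + 5 \frac{-5 + L}{D + L} = -15 + \frac{5 \left(-5 + L\right)}{D + L}$)
$h{\left(B,X \right)} = B + X + \frac{5 \left(-5 - 3 X - 2 B\right)}{B + X}$ ($h{\left(B,X \right)} = \left(B + X\right) + \frac{5 \left(-5 - 3 X - 2 B\right)}{X + B} = \left(B + X\right) + \frac{5 \left(-5 - 3 X - 2 B\right)}{B + X} = B + X + \frac{5 \left(-5 - 3 X - 2 B\right)}{B + X}$)
$\left(\frac{-245 + a}{-168 + h{\left(5,0 \right)}} - 99\right)^{2} = \left(\frac{-245 + 232}{-168 + \frac{-25 + \left(5 + 0\right)^{2} - 0 - 50}{5 + 0}} - 99\right)^{2} = \left(- \frac{13}{-168 + \frac{-25 + 5^{2} + 0 - 50}{5}} - 99\right)^{2} = \left(- \frac{13}{-168 + \frac{-25 + 25 + 0 - 50}{5}} - 99\right)^{2} = \left(- \frac{13}{-168 + \frac{1}{5} \left(-50\right)} - 99\right)^{2} = \left(- \frac{13}{-168 - 10} - 99\right)^{2} = \left(- \frac{13}{-178} - 99\right)^{2} = \left(\left(-13\right) \left(- \frac{1}{178}\right) - 99\right)^{2} = \left(\frac{13}{178} - 99\right)^{2} = \left(- \frac{17609}{178}\right)^{2} = \frac{310076881}{31684}$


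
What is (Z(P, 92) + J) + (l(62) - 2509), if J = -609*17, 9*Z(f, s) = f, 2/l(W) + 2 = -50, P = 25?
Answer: -3009067/234 ≈ -12859.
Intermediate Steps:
l(W) = -1/26 (l(W) = 2/(-2 - 50) = 2/(-52) = 2*(-1/52) = -1/26)
Z(f, s) = f/9
J = -10353
(Z(P, 92) + J) + (l(62) - 2509) = ((1/9)*25 - 10353) + (-1/26 - 2509) = (25/9 - 10353) - 65235/26 = -93152/9 - 65235/26 = -3009067/234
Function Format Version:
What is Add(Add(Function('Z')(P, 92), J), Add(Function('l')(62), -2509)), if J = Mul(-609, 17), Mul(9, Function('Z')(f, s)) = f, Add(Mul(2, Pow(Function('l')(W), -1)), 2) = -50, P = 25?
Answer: Rational(-3009067, 234) ≈ -12859.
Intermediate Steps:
Function('l')(W) = Rational(-1, 26) (Function('l')(W) = Mul(2, Pow(Add(-2, -50), -1)) = Mul(2, Pow(-52, -1)) = Mul(2, Rational(-1, 52)) = Rational(-1, 26))
Function('Z')(f, s) = Mul(Rational(1, 9), f)
J = -10353
Add(Add(Function('Z')(P, 92), J), Add(Function('l')(62), -2509)) = Add(Add(Mul(Rational(1, 9), 25), -10353), Add(Rational(-1, 26), -2509)) = Add(Add(Rational(25, 9), -10353), Rational(-65235, 26)) = Add(Rational(-93152, 9), Rational(-65235, 26)) = Rational(-3009067, 234)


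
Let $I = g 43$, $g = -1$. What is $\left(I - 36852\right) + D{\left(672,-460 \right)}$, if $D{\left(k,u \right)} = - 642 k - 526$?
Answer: $-468845$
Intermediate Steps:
$D{\left(k,u \right)} = -526 - 642 k$
$I = -43$ ($I = \left(-1\right) 43 = -43$)
$\left(I - 36852\right) + D{\left(672,-460 \right)} = \left(-43 - 36852\right) - 431950 = -36895 - 431950 = -468845$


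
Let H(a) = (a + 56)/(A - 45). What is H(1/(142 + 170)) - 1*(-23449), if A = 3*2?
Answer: 285309959/12168 ≈ 23448.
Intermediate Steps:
A = 6
H(a) = -56/39 - a/39 (H(a) = (a + 56)/(6 - 45) = (56 + a)/(-39) = (56 + a)*(-1/39) = -56/39 - a/39)
H(1/(142 + 170)) - 1*(-23449) = (-56/39 - 1/(39*(142 + 170))) - 1*(-23449) = (-56/39 - 1/39/312) + 23449 = (-56/39 - 1/39*1/312) + 23449 = (-56/39 - 1/12168) + 23449 = -17473/12168 + 23449 = 285309959/12168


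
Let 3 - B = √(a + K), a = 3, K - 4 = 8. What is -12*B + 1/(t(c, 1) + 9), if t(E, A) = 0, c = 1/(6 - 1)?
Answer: -323/9 + 12*√15 ≈ 10.587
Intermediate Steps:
K = 12 (K = 4 + 8 = 12)
c = ⅕ (c = 1/5 = ⅕ ≈ 0.20000)
B = 3 - √15 (B = 3 - √(3 + 12) = 3 - √15 ≈ -0.87298)
-12*B + 1/(t(c, 1) + 9) = -12*(3 - √15) + 1/(0 + 9) = (-36 + 12*√15) + 1/9 = (-36 + 12*√15) + ⅑ = -323/9 + 12*√15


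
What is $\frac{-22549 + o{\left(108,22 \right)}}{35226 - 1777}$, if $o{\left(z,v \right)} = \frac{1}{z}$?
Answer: $- \frac{2435291}{3612492} \approx -0.67413$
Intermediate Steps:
$\frac{-22549 + o{\left(108,22 \right)}}{35226 - 1777} = \frac{-22549 + \frac{1}{108}}{35226 - 1777} = \frac{-22549 + \frac{1}{108}}{33449} = \left(- \frac{2435291}{108}\right) \frac{1}{33449} = - \frac{2435291}{3612492}$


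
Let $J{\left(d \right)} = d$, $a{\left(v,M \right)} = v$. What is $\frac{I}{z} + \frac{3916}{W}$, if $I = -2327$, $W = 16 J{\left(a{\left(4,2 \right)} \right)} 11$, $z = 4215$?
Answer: $\frac{337903}{67440} \approx 5.0104$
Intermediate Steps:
$W = 704$ ($W = 16 \cdot 4 \cdot 11 = 64 \cdot 11 = 704$)
$\frac{I}{z} + \frac{3916}{W} = - \frac{2327}{4215} + \frac{3916}{704} = \left(-2327\right) \frac{1}{4215} + 3916 \cdot \frac{1}{704} = - \frac{2327}{4215} + \frac{89}{16} = \frac{337903}{67440}$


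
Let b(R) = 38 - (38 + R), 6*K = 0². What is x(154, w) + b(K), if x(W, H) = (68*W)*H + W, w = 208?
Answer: 2178330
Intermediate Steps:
K = 0 (K = (⅙)*0² = (⅙)*0 = 0)
x(W, H) = W + 68*H*W (x(W, H) = 68*H*W + W = W + 68*H*W)
b(R) = -R (b(R) = 38 + (-38 - R) = -R)
x(154, w) + b(K) = 154*(1 + 68*208) - 1*0 = 154*(1 + 14144) + 0 = 154*14145 + 0 = 2178330 + 0 = 2178330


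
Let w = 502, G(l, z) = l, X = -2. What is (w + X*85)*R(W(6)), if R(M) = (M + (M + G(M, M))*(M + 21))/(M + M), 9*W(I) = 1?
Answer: 64574/9 ≈ 7174.9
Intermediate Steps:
W(I) = ⅑ (W(I) = (⅑)*1 = ⅑)
R(M) = (M + 2*M*(21 + M))/(2*M) (R(M) = (M + (M + M)*(M + 21))/(M + M) = (M + (2*M)*(21 + M))/((2*M)) = (M + 2*M*(21 + M))*(1/(2*M)) = (M + 2*M*(21 + M))/(2*M))
(w + X*85)*R(W(6)) = (502 - 2*85)*(43/2 + ⅑) = (502 - 170)*(389/18) = 332*(389/18) = 64574/9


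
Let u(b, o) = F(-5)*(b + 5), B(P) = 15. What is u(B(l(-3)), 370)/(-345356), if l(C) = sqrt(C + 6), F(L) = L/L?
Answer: -5/86339 ≈ -5.7911e-5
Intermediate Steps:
F(L) = 1
l(C) = sqrt(6 + C)
u(b, o) = 5 + b (u(b, o) = 1*(b + 5) = 1*(5 + b) = 5 + b)
u(B(l(-3)), 370)/(-345356) = (5 + 15)/(-345356) = 20*(-1/345356) = -5/86339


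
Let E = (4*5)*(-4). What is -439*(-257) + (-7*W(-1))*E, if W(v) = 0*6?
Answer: 112823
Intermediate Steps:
W(v) = 0
E = -80 (E = 20*(-4) = -80)
-439*(-257) + (-7*W(-1))*E = -439*(-257) - 7*0*(-80) = 112823 + 0*(-80) = 112823 + 0 = 112823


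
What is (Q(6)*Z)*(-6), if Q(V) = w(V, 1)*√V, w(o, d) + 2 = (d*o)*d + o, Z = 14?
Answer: -840*√6 ≈ -2057.6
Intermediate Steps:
w(o, d) = -2 + o + o*d² (w(o, d) = -2 + ((d*o)*d + o) = -2 + (o*d² + o) = -2 + (o + o*d²) = -2 + o + o*d²)
Q(V) = √V*(-2 + 2*V) (Q(V) = (-2 + V + V*1²)*√V = (-2 + V + V*1)*√V = (-2 + V + V)*√V = (-2 + 2*V)*√V = √V*(-2 + 2*V))
(Q(6)*Z)*(-6) = ((2*√6*(-1 + 6))*14)*(-6) = ((2*√6*5)*14)*(-6) = ((10*√6)*14)*(-6) = (140*√6)*(-6) = -840*√6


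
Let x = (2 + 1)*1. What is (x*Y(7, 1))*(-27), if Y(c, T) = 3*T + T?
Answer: -324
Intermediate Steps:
Y(c, T) = 4*T
x = 3 (x = 3*1 = 3)
(x*Y(7, 1))*(-27) = (3*(4*1))*(-27) = (3*4)*(-27) = 12*(-27) = -324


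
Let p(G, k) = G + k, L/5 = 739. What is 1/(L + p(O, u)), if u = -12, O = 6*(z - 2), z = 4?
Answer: 1/3695 ≈ 0.00027064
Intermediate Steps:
L = 3695 (L = 5*739 = 3695)
O = 12 (O = 6*(4 - 2) = 6*2 = 12)
1/(L + p(O, u)) = 1/(3695 + (12 - 12)) = 1/(3695 + 0) = 1/3695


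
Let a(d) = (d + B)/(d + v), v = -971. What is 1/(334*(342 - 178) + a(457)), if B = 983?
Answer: 257/14076712 ≈ 1.8257e-5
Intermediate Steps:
a(d) = (983 + d)/(-971 + d) (a(d) = (d + 983)/(d - 971) = (983 + d)/(-971 + d))
1/(334*(342 - 178) + a(457)) = 1/(334*(342 - 178) + (983 + 457)/(-971 + 457)) = 1/(334*164 + 1440/(-514)) = 1/(54776 - 1/514*1440) = 1/(54776 - 720/257) = 1/(14076712/257) = 257/14076712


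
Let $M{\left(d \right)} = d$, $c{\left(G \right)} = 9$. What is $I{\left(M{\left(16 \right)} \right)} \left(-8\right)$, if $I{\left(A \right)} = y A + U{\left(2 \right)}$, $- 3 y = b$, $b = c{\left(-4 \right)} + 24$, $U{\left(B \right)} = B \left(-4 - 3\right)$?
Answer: $1520$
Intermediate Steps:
$U{\left(B \right)} = - 7 B$ ($U{\left(B \right)} = B \left(-7\right) = - 7 B$)
$b = 33$ ($b = 9 + 24 = 33$)
$y = -11$ ($y = \left(- \frac{1}{3}\right) 33 = -11$)
$I{\left(A \right)} = -14 - 11 A$ ($I{\left(A \right)} = - 11 A - 14 = -14 - 11 A$)
$I{\left(M{\left(16 \right)} \right)} \left(-8\right) = \left(-14 - 176\right) \left(-8\right) = \left(-190\right) \left(-8\right) = 1520$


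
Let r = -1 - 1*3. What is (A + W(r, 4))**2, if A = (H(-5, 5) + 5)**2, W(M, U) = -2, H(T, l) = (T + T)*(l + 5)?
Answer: 81414529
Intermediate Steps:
r = -4 (r = -1 - 3 = -4)
H(T, l) = 2*T*(5 + l) (H(T, l) = (2*T)*(5 + l) = 2*T*(5 + l))
A = 9025 (A = (2*(-5)*(5 + 5) + 5)**2 = (2*(-5)*10 + 5)**2 = (-100 + 5)**2 = (-95)**2 = 9025)
(A + W(r, 4))**2 = (9025 - 2)**2 = 9023**2 = 81414529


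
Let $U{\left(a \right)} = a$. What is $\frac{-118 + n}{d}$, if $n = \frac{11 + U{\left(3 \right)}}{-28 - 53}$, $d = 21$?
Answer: $- \frac{9572}{1701} \approx -5.6273$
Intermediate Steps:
$n = - \frac{14}{81}$ ($n = \frac{11 + 3}{-28 - 53} = \frac{14}{-81} = 14 \left(- \frac{1}{81}\right) = - \frac{14}{81} \approx -0.17284$)
$\frac{-118 + n}{d} = \frac{-118 - \frac{14}{81}}{21} = \left(- \frac{9572}{81}\right) \frac{1}{21} = - \frac{9572}{1701}$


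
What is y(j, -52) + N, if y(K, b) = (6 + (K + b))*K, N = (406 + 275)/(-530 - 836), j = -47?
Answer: 5970105/1366 ≈ 4370.5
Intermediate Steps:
N = -681/1366 (N = 681/(-1366) = 681*(-1/1366) = -681/1366 ≈ -0.49854)
y(K, b) = K*(6 + K + b) (y(K, b) = (6 + K + b)*K = K*(6 + K + b))
y(j, -52) + N = -47*(6 - 47 - 52) - 681/1366 = -47*(-93) - 681/1366 = 4371 - 681/1366 = 5970105/1366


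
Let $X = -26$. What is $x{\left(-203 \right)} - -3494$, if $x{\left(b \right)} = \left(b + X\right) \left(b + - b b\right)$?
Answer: $9486842$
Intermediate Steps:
$x{\left(b \right)} = \left(-26 + b\right) \left(b - b^{2}\right)$ ($x{\left(b \right)} = \left(b - 26\right) \left(b + - b b\right) = \left(-26 + b\right) \left(b - b^{2}\right)$)
$x{\left(-203 \right)} - -3494 = - 203 \left(-26 - \left(-203\right)^{2} + 27 \left(-203\right)\right) - -3494 = - 203 \left(-26 - 41209 - 5481\right) + 3494 = \left(-203\right) \left(-46716\right) + 3494 = 9483348 + 3494 = 9486842$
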